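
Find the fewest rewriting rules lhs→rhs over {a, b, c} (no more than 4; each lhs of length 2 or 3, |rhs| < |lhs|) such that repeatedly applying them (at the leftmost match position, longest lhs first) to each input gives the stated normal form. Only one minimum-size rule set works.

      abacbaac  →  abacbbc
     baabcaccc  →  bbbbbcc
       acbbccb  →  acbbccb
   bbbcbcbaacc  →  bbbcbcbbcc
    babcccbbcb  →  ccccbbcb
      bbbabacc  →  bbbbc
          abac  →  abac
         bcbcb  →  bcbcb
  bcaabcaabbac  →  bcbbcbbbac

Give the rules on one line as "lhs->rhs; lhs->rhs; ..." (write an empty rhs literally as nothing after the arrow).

aa->b; bab->c; cac->bb

  | abacbaac => abacbbc
  | baabcaccc => bbbcaccc => bbbbbcc
  | acbbccb
  | bbbcbcbaacc => bbbcbcbbcc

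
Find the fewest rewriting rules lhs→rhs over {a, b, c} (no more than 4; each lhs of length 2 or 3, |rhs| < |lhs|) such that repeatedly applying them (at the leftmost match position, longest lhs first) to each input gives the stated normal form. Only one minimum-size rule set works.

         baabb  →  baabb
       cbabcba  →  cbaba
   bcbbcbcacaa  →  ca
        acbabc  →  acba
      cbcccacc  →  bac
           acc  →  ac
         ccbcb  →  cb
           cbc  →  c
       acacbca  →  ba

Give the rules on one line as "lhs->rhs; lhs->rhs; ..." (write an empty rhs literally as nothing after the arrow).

  | baabb
  | cbabcba => cbaba
  | bcbbcbcacaa => bbcbcacaa => bbcacaa => bacaa => bcca => ca
  | acbabc => acba

aca->cc; bc->; cc->c; ccc->b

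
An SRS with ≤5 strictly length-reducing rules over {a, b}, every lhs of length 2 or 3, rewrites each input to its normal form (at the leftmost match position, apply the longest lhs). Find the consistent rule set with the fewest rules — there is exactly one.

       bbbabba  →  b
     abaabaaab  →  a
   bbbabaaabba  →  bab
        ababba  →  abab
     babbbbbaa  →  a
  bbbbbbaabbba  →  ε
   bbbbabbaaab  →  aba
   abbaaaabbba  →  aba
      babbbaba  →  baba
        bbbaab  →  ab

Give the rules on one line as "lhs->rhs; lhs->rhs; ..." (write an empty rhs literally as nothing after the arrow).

aa->; bb->; bba->b; bbb->a

  | bbbabba => aabba => bba => b
  | abaabaaab => abbaaab => abaab => abb => a
  | bbbabaaabba => aabaaabba => baaabba => babba => bab
  | ababba => abab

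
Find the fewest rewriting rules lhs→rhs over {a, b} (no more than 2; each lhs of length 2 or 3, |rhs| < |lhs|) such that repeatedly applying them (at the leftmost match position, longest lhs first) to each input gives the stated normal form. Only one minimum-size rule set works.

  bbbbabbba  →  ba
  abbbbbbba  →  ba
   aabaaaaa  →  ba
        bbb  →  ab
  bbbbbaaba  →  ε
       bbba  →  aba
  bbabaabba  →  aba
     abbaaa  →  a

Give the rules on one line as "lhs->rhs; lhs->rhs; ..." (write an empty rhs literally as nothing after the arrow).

  | bbbbabbba => abbabbba => aaabbba => abbba => aaba => ba
  | abbbbbbba => aabbbbba => bbbbba => abbba => aaba => ba
  | aabaaaaa => baaaaa => baaa => ba
  | bbb => ab

aa->; bb->a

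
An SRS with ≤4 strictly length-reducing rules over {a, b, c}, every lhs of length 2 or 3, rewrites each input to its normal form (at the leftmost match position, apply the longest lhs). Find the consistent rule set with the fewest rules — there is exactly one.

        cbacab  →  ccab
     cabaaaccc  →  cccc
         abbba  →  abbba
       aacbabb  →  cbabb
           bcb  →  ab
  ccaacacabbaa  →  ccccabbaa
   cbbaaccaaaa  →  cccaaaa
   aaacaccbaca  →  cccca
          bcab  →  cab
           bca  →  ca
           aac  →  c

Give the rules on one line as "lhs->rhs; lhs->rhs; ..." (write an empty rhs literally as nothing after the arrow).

  | cbacab => cbcab => ccab
  | cabaaaccc => cabaaccc => cabaccc => cabccc => caccc => cccc
  | abbba
  | aacbabb => acbabb => cbabb

ac->c; bc->c; bcb->ab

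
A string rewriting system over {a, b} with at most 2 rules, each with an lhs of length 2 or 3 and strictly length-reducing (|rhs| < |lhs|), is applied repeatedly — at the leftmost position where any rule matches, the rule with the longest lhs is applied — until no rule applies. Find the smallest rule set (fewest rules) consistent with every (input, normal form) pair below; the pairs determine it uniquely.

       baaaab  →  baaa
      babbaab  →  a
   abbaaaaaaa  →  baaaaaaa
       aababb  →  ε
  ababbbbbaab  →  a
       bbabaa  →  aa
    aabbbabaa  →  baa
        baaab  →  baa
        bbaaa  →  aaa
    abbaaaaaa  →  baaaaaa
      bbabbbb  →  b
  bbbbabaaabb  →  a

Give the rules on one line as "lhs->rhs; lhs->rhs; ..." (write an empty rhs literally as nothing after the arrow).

ab->; bb->

  | baaaab => baaa
  | babbaab => bbaab => aab => a
  | abbaaaaaaa => baaaaaaa
  | aababb => aabb => ab => ε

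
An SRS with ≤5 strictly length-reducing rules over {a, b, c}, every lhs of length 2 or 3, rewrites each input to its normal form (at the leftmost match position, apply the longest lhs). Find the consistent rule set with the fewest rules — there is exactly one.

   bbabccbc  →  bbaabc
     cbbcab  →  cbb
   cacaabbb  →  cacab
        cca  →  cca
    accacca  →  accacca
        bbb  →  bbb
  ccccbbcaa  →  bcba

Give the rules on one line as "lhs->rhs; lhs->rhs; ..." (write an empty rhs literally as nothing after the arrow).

  | bbabccbc => bbaabc
  | cbbcab => cbb
  | cacaabbb => cacab
  | cca

abb->; bca->; bcc->a; ccc->b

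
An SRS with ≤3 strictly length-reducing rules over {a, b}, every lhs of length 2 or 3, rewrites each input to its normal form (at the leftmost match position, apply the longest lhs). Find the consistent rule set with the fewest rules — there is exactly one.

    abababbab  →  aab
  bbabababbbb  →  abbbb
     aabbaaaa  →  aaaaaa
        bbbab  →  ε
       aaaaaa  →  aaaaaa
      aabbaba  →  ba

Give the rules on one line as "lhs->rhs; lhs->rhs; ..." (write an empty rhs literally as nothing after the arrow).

aba->ba; bab->; bba->a

  | abababbab => bababbab => abbab => aab
  | bbabababbbb => abababbbb => bababbbb => abbbb
  | aabbaaaa => aaaaaa
  | bbbab => bab => ε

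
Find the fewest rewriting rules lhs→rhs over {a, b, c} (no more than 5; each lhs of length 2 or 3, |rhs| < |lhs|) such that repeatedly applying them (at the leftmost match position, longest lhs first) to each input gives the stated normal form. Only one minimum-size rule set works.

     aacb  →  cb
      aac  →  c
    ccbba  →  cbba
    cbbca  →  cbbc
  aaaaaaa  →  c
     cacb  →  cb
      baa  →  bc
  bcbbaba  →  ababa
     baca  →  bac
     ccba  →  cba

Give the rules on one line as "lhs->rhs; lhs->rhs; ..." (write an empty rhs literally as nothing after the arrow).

  | aacb => ccb => cb
  | aac => cc => c
  | ccbba => cbba
  | cbbca => cbbc

aa->c; bcb->a; ca->c; cc->c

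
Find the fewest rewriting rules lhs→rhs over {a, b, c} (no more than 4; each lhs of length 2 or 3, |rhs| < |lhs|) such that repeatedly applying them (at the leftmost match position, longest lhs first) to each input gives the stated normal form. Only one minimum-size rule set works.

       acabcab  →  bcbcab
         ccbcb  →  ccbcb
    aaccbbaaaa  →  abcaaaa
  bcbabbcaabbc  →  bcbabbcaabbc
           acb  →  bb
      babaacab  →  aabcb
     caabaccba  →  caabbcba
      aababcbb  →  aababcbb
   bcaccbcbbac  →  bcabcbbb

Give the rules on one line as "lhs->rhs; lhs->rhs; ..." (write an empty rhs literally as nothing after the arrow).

ac->b; aca->bc; baa->aa; cac->ca

  | acabcab => bcbcab
  | ccbcb
  | aaccbbaaaa => abcbbaaaa => abcbaaaa => abcaaaa
  | bcbabbcaabbc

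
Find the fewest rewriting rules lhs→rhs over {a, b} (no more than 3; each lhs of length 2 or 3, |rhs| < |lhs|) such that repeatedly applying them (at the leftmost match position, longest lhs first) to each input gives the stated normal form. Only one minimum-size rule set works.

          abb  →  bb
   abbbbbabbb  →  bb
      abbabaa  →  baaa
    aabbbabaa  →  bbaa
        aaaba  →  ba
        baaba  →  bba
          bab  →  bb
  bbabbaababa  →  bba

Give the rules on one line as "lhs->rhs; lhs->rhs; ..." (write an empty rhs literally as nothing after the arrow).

ab->b; bbb->ba

  | abb => bb
  | abbbbbabbb => bbbbbabbb => babbabbb => bbbabbb => baabbb => babbb => bbbb => bab => bb
  | abbabaa => bbabaa => bbbaa => baaa
  | aabbbabaa => abbbabaa => bbbabaa => baabaa => babaa => bbaa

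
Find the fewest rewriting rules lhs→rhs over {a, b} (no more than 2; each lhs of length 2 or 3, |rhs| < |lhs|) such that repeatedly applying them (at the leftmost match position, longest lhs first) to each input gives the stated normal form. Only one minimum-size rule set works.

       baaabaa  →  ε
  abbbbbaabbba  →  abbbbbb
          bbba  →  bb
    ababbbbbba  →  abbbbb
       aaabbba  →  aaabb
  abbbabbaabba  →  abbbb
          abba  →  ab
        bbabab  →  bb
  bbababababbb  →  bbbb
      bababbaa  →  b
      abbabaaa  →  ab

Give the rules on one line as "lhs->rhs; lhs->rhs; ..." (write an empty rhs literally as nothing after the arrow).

  | baaabaa => baabaa => babaa => baa => ba => ε
  | abbbbbaabbba => abbbbbabbba => abbbbbbba => abbbbbb
  | bbba => bb
  | ababbbbbba => abbbbbba => abbbbb

ba->; baa->ba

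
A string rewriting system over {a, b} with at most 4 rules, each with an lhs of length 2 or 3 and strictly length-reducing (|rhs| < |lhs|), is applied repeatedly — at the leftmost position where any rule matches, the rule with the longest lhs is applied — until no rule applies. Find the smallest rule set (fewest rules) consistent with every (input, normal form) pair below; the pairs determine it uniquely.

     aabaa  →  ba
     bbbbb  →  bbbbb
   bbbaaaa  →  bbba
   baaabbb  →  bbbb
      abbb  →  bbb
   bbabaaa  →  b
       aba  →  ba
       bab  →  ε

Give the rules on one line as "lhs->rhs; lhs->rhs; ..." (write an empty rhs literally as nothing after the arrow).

aa->a; aaa->; ab->b; bab->

  | aabaa => abaa => baa => ba
  | bbbbb
  | bbbaaaa => bbba
  | baaabbb => bbbb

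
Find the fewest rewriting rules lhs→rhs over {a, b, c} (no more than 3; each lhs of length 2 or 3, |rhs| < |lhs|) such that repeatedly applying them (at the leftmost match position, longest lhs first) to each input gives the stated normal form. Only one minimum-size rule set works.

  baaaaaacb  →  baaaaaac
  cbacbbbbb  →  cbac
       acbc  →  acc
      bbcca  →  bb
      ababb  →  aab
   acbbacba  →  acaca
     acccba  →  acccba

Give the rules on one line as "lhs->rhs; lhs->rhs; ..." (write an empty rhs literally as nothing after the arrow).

acb->ac; bab->a; cca->

  | baaaaaacb => baaaaaac
  | cbacbbbbb => cbacbbbb => cbacbbb => cbacbb => cbacb => cbac
  | acbc => acc
  | bbcca => bb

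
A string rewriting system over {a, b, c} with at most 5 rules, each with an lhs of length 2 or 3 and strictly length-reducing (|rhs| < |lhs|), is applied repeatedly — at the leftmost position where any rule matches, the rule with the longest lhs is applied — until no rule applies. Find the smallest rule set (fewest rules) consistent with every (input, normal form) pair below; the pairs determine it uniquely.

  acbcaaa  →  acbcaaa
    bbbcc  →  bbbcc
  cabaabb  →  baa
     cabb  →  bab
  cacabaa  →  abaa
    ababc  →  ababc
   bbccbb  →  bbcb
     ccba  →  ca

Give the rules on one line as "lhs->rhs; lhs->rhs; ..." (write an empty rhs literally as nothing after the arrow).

  | acbcaaa
  | bbbcc
  | cabaabb => baaabb => baa
  | cabb => bab

abb->; cab->ba; cac->; ccb->c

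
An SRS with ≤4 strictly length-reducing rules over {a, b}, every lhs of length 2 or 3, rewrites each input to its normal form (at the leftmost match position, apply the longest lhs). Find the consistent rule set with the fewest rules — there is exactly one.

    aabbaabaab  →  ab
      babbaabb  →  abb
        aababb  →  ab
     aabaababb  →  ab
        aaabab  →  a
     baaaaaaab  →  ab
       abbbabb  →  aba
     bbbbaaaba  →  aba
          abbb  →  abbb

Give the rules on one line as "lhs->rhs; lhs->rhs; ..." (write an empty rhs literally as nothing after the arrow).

aa->a; baa->aa; bab->a

  | aabbaabaab => abbaabaab => abaabaab => aaabaab => aabaab => abaab => aaab => aab => ab
  | babbaabb => abaabb => aaabb => aabb => abb
  | aababb => ababb => aab => ab
  | aabaababb => abaababb => aaababb => aababb => ababb => aab => ab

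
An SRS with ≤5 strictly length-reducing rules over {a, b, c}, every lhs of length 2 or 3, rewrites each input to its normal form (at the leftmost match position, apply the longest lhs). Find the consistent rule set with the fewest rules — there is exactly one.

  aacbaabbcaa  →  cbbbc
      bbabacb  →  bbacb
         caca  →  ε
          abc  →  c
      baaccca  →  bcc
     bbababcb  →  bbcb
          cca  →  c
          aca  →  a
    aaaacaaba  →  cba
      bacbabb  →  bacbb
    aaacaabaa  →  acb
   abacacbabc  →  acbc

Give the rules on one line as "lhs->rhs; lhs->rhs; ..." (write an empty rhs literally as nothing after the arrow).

aa->; ab->; ca->; caa->c

  | aacbaabbcaa => cbaabbcaa => cbbbcaa => cbbbc
  | bbabacb => bbacb
  | caca => ca => ε
  | abc => c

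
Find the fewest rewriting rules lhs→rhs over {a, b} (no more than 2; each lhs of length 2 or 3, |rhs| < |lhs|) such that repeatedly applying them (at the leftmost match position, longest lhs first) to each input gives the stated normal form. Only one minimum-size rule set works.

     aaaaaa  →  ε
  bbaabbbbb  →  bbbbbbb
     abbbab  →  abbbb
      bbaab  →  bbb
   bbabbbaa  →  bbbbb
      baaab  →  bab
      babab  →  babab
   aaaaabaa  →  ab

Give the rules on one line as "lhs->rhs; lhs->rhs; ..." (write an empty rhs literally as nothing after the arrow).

aa->; bba->bb

  | aaaaaa => aaaa => aa => ε
  | bbaabbbbb => bbabbbbb => bbbbbbb
  | abbbab => abbbb
  | bbaab => bbab => bbb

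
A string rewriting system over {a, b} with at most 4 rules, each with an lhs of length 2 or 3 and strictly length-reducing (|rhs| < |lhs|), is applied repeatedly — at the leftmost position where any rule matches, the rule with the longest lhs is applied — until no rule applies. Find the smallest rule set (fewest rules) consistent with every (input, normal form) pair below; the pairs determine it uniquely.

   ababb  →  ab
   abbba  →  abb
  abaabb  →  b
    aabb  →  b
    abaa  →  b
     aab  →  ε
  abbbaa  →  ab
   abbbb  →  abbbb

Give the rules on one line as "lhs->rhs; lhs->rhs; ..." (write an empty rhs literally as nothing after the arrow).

aa->b; aab->; ba->; bab->

  | ababb => ab
  | abbba => abb
  | abaabb => aabb => b
  | aabb => b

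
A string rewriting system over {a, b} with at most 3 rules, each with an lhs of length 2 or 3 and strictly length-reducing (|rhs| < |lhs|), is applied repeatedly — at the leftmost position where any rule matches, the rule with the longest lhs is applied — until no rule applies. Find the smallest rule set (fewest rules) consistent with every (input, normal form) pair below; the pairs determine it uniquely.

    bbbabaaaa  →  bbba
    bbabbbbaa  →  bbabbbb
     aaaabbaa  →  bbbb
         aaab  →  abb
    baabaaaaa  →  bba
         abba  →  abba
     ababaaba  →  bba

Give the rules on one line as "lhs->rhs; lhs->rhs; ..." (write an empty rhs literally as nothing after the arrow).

  | bbbabaaaa => bbbaaa => bbba
  | bbabbbbaa => bbabbbb
  | aaaabbaa => aabbbaa => bbbbaa => bbbb
  | aaab => abb

aab->bb; aba->; baa->b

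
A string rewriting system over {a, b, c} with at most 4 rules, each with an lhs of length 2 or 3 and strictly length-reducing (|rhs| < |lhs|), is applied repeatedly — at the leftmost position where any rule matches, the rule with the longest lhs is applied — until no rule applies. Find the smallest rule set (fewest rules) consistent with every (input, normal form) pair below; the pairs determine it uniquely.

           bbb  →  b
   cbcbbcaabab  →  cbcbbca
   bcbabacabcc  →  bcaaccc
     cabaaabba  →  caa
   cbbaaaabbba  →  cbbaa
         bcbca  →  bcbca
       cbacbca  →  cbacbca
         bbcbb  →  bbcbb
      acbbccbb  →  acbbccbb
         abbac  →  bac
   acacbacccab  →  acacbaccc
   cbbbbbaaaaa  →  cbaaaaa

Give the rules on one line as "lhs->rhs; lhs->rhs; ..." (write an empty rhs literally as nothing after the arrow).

ab->; bab->a; bbb->b

  | bbb => b
  | cbcbbcaabab => cbcbbcaab => cbcbbca
  | bcbabacabcc => bcaacabcc => bcaaccc
  | cabaaabba => caaabba => caaba => caa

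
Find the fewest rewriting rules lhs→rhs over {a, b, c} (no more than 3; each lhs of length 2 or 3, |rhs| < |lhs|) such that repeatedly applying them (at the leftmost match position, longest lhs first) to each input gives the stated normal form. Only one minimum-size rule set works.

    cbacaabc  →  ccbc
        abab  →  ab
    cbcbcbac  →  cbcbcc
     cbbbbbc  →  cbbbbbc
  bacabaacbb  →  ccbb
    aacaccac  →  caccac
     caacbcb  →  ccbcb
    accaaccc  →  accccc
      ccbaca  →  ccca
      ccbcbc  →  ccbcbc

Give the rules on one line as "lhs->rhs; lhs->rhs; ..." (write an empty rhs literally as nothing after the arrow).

  | cbacaabc => ccaabc => ccbc
  | abab => ab
  | cbcbcbac => cbcbcc
  | cbbbbbc

aa->; ba->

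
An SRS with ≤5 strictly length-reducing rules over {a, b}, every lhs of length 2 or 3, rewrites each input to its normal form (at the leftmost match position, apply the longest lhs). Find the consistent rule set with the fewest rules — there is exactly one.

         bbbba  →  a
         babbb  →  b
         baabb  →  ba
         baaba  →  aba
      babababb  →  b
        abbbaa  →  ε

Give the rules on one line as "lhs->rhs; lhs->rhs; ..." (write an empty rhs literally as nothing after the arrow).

  | bbbba => abba => baa => bb => a
  | babbb => bbab => b
  | baabb => bbbb => abb => ba
  | baaba => bbba => aba

aa->b; abb->ba; bb->a; bba->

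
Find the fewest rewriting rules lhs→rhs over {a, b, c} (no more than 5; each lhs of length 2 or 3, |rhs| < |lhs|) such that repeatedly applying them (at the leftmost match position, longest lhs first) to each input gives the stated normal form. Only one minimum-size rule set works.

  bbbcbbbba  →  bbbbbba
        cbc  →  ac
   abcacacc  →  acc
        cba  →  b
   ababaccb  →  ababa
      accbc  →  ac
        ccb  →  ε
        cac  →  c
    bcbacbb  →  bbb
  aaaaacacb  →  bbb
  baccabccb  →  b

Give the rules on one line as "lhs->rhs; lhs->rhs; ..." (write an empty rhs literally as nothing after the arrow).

aa->b; bc->; ca->; cb->a

  | bbbcbbbba => bbbbbba
  | cbc => ac
  | abcacacc => aacacc => bcacc => acc
  | cba => aa => b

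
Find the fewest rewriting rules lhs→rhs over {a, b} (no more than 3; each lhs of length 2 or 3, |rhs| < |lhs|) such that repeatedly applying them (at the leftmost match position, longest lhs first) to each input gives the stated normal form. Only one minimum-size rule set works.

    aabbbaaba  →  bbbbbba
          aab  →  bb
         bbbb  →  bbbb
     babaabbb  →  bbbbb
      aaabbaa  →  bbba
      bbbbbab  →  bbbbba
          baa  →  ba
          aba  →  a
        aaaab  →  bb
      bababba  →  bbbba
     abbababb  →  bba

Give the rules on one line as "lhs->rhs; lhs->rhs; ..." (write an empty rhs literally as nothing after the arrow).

aa->a; aab->bb; ab->a

  | aabbbaaba => bbbbaaba => bbbbbba
  | aab => bb
  | bbbb
  | babaabbb => baaabbb => baabbb => bbbbb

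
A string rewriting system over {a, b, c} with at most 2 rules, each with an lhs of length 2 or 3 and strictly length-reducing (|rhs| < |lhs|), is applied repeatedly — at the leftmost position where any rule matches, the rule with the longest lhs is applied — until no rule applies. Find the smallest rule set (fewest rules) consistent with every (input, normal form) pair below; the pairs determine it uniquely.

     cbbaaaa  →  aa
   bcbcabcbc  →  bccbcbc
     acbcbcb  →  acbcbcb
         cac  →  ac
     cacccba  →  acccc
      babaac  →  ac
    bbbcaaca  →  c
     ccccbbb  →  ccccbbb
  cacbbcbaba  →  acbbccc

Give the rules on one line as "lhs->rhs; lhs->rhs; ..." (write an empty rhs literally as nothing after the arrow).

ba->c; ca->a

  | cbbaaaa => cbcaaa => cbaaa => ccaa => caa => aa
  | bcbcabcbc => bcbabcbc => bccbcbc
  | acbcbcb
  | cac => ac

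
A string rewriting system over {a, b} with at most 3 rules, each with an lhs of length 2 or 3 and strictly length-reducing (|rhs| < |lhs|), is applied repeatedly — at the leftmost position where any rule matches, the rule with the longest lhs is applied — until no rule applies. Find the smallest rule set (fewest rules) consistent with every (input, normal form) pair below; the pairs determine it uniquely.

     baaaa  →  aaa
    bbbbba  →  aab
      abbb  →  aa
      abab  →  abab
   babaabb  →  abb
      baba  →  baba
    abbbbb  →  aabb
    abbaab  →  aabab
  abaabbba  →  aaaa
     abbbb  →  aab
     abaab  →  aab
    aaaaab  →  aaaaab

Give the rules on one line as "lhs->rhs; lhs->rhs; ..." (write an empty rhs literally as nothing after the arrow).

baa->a; bba->ab; bbb->a

  | baaaa => aaa
  | bbbbba => abba => aab
  | abbb => aa
  | abab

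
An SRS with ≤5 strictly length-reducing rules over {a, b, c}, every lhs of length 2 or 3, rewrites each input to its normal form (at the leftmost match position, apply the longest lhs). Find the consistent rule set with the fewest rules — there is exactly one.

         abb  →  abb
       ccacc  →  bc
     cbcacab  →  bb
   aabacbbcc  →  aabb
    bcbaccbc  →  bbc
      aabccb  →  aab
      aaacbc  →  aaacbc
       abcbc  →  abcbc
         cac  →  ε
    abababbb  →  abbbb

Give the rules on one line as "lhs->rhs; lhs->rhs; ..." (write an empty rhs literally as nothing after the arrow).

ba->c; bcc->; cac->; cc->b

  | abb
  | ccacc => bacc => ccc => bc
  | cbcacab => cbab => ccb => bb
  | aabacbbcc => aaccbbcc => aabbbcc => aabb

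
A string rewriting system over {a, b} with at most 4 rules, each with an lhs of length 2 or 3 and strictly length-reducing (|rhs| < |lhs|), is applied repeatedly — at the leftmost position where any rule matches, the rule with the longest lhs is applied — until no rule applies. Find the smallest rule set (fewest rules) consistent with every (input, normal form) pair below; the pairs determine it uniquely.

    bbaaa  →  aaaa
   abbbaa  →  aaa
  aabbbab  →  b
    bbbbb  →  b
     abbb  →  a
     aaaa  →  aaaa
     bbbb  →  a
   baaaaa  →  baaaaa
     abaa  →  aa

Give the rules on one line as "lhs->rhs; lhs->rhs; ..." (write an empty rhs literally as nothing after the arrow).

  | bbaaa => aaaa
  | abbbaa => bbaa => aaa
  | aabbbab => abbab => bab => b
  | bbbbb => bbb => b

ab->; bb->a; bbb->b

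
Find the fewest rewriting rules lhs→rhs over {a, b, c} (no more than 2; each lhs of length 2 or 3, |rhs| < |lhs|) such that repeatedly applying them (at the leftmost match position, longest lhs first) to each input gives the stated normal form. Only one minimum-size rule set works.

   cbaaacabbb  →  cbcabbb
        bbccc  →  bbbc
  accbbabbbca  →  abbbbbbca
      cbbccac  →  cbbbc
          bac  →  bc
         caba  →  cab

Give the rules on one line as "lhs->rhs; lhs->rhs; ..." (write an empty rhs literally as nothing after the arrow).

ba->b; cc->b

  | cbaaacabbb => cbaacabbb => cbacabbb => cbcabbb
  | bbccc => bbbc
  | accbbabbbca => abbbabbbca => abbbbbbca
  | cbbccac => cbbbac => cbbbc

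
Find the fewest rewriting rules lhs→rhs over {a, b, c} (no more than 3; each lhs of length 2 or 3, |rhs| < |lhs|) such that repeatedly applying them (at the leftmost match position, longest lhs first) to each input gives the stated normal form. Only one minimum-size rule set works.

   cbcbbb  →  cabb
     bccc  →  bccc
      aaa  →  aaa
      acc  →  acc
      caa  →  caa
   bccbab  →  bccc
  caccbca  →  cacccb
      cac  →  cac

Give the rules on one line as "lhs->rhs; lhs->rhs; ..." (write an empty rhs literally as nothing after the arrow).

  | cbcbbb => cabb
  | bccc
  | aaa
  | acc

bab->c; bca->cb; bcb->a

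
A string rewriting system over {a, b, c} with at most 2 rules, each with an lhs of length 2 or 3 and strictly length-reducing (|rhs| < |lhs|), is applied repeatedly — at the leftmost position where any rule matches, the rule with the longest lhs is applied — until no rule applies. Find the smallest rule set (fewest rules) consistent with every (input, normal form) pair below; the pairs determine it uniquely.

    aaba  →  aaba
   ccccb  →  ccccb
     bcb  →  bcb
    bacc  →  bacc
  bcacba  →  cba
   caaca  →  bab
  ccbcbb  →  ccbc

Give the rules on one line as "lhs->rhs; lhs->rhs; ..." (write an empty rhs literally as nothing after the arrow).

bb->; ca->b

  | aaba
  | ccccb
  | bcb
  | bacc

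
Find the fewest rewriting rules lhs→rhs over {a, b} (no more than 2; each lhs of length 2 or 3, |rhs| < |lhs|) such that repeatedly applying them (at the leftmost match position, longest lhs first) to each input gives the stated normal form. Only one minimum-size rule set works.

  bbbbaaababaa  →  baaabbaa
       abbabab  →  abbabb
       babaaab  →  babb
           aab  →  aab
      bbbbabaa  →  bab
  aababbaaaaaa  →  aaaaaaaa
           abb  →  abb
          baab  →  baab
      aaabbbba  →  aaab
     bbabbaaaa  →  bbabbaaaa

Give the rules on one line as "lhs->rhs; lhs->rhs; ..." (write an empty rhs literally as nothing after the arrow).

aba->ab; bbb->

  | bbbbaaababaa => baaababaa => baaabbaa
  | abbabab => abbabb
  | babaaab => babaab => babab => babb
  | aab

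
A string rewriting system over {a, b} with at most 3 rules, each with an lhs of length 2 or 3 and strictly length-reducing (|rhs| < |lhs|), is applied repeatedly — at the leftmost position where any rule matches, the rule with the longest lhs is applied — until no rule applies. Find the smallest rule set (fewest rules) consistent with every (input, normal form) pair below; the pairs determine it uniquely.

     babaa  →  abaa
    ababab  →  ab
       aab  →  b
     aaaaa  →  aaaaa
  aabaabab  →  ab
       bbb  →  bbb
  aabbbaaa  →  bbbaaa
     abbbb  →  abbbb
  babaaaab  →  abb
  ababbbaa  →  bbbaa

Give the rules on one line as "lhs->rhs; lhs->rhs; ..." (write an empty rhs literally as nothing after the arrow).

  | babaa => abaa
  | ababab => aabab => bab => ab
  | aab => b
  | aaaaa

aab->b; bab->ab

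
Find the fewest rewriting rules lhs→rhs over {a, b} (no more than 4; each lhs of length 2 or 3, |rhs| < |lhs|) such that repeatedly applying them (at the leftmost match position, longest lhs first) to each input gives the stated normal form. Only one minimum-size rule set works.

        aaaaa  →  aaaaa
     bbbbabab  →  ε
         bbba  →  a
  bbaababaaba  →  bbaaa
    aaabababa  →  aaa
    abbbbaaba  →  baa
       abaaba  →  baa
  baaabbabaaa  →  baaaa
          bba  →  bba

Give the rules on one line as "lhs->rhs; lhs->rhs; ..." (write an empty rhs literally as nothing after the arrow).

aab->a; ab->b; bbb->

  | aaaaa
  | bbbbabab => babab => bbab => bbb => ε
  | bbba => a
  | bbaababaaba => bbaabaaba => bbaaaba => bbaaa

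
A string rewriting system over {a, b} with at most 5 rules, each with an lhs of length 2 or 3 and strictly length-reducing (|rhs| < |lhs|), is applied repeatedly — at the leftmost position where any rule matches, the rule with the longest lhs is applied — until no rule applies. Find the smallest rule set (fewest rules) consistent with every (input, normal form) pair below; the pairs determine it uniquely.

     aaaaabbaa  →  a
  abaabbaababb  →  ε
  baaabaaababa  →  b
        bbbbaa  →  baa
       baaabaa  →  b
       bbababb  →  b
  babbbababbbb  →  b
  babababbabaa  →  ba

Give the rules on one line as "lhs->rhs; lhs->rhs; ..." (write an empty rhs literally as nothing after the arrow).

  | aaaaabbaa => aaaabaa => aaaba => aab => a
  | abaabbaababb => babbaababb => bbaababb => baababb => babbb => bbb => ε
  | baaabaaababa => baabaababa => babababa => bbbaba => aba => b
  | bbbbaa => baa

ab->; aba->b; bb->b; bbb->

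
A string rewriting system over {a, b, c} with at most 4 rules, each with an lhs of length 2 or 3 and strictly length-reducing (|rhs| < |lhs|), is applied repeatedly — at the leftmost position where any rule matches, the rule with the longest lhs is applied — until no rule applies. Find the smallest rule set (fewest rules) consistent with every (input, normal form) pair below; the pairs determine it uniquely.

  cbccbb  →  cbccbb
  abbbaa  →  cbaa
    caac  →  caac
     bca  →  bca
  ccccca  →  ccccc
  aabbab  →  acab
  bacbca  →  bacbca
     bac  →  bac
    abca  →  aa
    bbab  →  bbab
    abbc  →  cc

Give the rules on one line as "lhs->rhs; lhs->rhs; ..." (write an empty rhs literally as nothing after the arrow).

  | cbccbb
  | abbbaa => cbaa
  | caac
  | bca

abb->c; abc->a; cca->cc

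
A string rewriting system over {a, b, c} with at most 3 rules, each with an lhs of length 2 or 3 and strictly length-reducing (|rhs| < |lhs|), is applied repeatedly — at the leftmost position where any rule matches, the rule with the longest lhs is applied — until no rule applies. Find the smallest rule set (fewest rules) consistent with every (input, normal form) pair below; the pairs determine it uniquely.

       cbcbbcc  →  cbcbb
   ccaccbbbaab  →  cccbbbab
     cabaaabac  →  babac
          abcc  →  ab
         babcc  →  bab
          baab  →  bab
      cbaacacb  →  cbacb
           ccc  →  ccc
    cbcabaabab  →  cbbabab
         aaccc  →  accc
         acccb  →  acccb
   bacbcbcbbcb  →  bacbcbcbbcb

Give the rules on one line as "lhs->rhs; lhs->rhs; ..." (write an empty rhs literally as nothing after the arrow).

  | cbcbbcc => cbcbb
  | ccaccbbbaab => cccbbbaab => cccbbbab
  | cabaaabac => baaabac => baabac => babac
  | abcc => ab

aa->a; bcc->b; ca->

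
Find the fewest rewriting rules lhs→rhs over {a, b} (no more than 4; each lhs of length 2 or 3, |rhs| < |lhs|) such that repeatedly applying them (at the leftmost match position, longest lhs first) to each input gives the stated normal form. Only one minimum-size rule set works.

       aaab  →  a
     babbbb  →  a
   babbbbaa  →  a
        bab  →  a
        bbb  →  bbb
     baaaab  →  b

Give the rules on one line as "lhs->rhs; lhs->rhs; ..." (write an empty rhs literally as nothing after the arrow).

aa->; ab->a; ba->a

  | aaab => ab => a
  | babbbb => abbbb => abbb => abb => ab => a
  | babbbbaa => abbbbaa => abbbaa => abbaa => abaa => aaa => a
  | bab => ab => a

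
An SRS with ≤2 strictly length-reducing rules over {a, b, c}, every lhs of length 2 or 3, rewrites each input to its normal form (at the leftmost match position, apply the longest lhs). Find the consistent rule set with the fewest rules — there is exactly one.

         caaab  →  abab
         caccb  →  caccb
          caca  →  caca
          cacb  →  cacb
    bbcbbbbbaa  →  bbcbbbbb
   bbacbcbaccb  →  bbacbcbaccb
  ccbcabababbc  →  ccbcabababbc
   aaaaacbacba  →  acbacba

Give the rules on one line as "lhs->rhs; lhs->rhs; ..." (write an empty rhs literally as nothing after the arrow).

  | caaab => abab
  | caccb
  | caca
  | cacb

aa->; caa->ab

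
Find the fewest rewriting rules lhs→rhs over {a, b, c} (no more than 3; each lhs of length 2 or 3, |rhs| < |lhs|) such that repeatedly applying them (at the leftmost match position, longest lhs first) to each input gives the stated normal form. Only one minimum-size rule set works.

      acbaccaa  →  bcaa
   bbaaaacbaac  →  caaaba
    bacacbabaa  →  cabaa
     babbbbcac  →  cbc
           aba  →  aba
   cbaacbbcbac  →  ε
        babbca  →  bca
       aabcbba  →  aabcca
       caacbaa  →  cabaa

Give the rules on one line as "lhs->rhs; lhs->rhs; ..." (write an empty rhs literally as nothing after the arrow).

  | acbaccaa => baccaa => bcaa
  | bbaaaacbaac => caaaacbaac => caaabaac => caaaba
  | bacacbabaa => bacbabaa => bbabaa => cabaa
  | babbbbcac => bacbbcac => bbbcac => cbcac => cbc

ac->; bb->c; cba->a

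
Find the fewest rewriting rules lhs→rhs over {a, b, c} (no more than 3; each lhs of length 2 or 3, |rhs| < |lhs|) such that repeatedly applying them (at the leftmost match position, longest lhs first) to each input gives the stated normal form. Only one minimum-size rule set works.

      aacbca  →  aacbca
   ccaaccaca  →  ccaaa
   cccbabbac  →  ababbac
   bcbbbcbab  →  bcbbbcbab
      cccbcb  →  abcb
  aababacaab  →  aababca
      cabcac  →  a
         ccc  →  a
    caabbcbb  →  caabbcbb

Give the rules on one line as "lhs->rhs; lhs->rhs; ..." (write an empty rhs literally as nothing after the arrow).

  | aacbca
  | ccaaccaca => ccaaccc => ccaaa
  | cccbabbac => ababbac
  | bcbbbcbab

aca->c; cab->ca; ccc->a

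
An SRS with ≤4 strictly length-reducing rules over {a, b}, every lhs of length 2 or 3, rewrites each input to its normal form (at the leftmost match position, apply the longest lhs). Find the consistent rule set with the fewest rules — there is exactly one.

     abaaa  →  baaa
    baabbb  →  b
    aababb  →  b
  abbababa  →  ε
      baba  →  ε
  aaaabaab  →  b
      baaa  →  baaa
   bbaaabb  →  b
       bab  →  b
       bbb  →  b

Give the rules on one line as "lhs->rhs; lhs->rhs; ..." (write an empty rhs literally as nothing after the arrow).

ab->b; bb->b; bba->

  | abaaa => baaa
  | baabbb => babbb => bbbb => bbb => bb => b
  | aababb => ababb => babb => bbb => bb => b
  | abbababa => bbababa => baba => bba => ε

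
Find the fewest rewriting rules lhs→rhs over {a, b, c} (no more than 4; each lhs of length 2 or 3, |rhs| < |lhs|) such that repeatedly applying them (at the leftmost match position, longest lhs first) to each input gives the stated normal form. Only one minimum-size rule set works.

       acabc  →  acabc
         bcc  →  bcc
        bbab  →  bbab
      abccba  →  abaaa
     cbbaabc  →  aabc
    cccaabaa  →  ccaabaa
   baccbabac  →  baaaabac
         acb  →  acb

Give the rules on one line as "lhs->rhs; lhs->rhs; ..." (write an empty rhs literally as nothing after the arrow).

cbb->; ccb->aa; ccc->cc

  | acabc
  | bcc
  | bbab
  | abccba => abaaa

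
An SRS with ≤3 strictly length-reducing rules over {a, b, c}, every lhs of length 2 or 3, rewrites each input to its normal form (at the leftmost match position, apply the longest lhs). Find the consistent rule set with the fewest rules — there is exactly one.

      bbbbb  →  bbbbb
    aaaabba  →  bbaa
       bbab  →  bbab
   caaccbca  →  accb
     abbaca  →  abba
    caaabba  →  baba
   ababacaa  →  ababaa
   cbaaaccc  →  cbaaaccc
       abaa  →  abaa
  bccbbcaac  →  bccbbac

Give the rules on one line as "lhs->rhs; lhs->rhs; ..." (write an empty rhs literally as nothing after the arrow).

aab->ba; ca->

  | bbbbb
  | aaaabba => aababa => baaba => bbaa
  | bbab
  | caaccbca => accbca => accb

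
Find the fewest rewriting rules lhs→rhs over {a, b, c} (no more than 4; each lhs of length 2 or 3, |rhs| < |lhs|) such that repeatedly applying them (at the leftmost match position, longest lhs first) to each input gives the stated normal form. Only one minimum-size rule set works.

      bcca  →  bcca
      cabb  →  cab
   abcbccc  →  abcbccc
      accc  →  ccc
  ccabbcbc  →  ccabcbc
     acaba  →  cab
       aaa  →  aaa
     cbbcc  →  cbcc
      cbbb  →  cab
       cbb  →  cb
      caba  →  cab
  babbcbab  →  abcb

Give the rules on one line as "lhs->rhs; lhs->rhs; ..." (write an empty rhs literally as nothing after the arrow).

ac->c; ba->b; bb->b; bbb->ab

  | bcca
  | cabb => cab
  | abcbccc
  | accc => ccc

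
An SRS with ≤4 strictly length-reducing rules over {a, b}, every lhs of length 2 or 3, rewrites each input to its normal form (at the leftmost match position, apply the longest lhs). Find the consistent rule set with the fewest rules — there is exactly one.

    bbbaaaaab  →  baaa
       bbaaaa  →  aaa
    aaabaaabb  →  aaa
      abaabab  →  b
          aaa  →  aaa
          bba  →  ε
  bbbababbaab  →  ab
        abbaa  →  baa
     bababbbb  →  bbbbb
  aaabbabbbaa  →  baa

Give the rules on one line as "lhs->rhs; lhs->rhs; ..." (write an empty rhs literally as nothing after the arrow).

aab->a; aba->; abb->b; bba->

  | bbbaaaaab => baaaab => baaa
  | bbaaaa => aaa
  | aaabaaabb => aaaaabb => aaaab => aaa
  | abaabab => abab => b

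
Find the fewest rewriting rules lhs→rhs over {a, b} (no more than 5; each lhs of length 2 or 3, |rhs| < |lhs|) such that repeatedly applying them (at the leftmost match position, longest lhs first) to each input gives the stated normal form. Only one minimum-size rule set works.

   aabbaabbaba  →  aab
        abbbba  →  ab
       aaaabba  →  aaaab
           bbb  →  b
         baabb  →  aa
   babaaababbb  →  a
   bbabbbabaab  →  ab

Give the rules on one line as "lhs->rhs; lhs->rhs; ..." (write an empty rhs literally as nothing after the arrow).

  | aabbaabbaba => aababbaba => aabbbaba => aababa => aabba => aab
  | abbbba => abba => ab
  | aaaabba => aaaab
  | bbb => b

aba->ab; ba->a; bb->; bba->b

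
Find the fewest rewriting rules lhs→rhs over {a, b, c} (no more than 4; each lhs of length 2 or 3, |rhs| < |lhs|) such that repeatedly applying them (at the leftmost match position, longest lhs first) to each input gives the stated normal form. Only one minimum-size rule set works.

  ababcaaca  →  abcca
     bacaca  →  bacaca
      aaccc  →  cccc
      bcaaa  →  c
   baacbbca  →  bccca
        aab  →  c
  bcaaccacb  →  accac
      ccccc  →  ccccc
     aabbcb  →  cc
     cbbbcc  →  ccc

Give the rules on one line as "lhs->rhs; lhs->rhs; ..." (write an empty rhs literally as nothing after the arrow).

aa->c; bca->; cb->c

  | ababcaaca => abaaca => abcca
  | bacaca
  | aaccc => cccc
  | bcaaa => aa => c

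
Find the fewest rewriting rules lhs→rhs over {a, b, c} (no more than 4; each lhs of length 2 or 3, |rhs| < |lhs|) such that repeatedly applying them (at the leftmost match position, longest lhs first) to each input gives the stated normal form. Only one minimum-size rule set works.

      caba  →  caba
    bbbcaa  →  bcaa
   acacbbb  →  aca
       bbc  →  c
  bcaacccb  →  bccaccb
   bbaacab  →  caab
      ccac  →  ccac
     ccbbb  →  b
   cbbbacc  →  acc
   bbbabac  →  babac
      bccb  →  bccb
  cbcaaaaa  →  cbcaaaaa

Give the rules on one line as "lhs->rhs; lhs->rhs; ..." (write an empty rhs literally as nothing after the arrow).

aac->ca; bb->; cbb->b

  | caba
  | bbbcaa => bcaa
  | acacbbb => acabb => aca
  | bbc => c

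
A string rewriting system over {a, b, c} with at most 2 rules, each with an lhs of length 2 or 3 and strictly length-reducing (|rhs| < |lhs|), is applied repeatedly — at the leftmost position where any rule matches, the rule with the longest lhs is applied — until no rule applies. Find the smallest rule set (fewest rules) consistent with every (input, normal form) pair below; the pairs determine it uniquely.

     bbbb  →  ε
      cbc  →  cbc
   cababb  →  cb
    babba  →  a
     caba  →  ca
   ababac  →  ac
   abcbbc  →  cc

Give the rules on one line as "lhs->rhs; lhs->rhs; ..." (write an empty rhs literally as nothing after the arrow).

ab->; bb->

  | bbbb => bb => ε
  | cbc
  | cababb => cabb => cb
  | babba => bba => a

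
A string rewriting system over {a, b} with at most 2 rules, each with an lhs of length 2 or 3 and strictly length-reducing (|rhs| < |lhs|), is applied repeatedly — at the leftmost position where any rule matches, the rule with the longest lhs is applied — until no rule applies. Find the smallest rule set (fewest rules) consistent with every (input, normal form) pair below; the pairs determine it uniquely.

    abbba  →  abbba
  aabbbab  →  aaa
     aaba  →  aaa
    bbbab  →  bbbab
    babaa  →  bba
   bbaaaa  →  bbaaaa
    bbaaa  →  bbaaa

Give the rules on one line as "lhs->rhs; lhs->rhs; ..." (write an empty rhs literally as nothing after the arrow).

  | abbba
  | aabbbab => aabbab => aabab => aaab => aaa
  | aaba => aaa
  | bbbab

aab->aa; aba->b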